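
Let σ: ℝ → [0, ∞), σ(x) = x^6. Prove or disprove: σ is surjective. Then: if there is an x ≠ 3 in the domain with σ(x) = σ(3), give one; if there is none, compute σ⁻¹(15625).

-3

For any y ∈ [0, ∞), x = y^{1/6} ∈ ℝ satisfies x^6 = y, so σ is surjective.
For the follow-up, such an x exists: taking x = −3 ∈ ℝ gives σ(−3) = 729 = σ(3) with −3 ≠ 3.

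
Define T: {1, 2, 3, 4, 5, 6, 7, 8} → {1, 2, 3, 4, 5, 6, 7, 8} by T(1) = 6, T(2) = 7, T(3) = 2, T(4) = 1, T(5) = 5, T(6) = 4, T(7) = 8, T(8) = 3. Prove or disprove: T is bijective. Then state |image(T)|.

8

The values 6, 7, 2, 1, 5, 4, 8, 3 are a permutation of {1, 2, 3, 4, 5, 6, 7, 8}: each element appears exactly once.
So T is injective and surjective, hence bijective.
The image of T is {1, 2, 3, 4, 5, 6, 7, 8}, which has 8 elements.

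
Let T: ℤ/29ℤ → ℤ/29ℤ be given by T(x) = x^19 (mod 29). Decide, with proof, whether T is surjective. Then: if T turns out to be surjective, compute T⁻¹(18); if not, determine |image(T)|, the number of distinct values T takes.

Since 29 is prime, the nonzero elements of ℤ/29ℤ form a cyclic group of order 28.
As gcd(19, 28) = 1, raising to the 19th power is a bijection on this group: if x_1^19 ≡ x_2^19 then (x_1x_2^{−1})^19 = 1, and the only element of order dividing gcd(19, 28) = 1 is 1, so x_1 = x_2.
With T(0) = 0 this makes T injective on all of ℤ/29ℤ, hence bijective (finite equal-size domain and codomain). In particular T is surjective.
Since T is surjective, we find the preimage of 18. The inverse of x ↦ x^19 on (ℤ/29ℤ)^× is x ↦ x^3, because 19·3 = 57 = 2·28 + 1 ≡ 1 (mod 28) and x^{28} = 1 for x ≠ 0 (Fermat). So T⁻¹(18) = 18^3 mod 29.
Repeated squaring mod 29: 18^1 ≡ 18, 18^2 ≡ 18² = 324 ≡ 5. Since 3 = 2 + 1, 18^3 ≡ 5·18: 5·18 = 90 ≡ 3. So 18^3 ≡ 3 (mod 29).
Hence T⁻¹(18) = 3.

3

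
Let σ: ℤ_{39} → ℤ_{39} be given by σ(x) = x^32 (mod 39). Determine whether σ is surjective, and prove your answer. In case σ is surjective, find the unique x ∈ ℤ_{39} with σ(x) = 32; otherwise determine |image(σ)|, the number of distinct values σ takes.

σ(1) = 1^32 = 1.
σ(5): Repeated squaring mod 39: 5^1 ≡ 5, 5^2 ≡ 5² = 25, 5^4 ≡ 25² = 625 ≡ 1, 5^8 ≡ 1² = 1, 5^16 ≡ 1² = 1, 5^32 ≡ 1² = 1. So 5^32 ≡ 1 (mod 39).
So σ(1) = σ(5) = 1 while 1 ≠ 5, therefore σ is not injective.
A non-injective map from the 39-element set ℤ_{39} to itself takes at most 38 distinct values, so it cannot be surjective. Therefore σ is not surjective.
Since σ is not surjective, we determine |image(σ)|. Computing x^32 mod 39 for each x (by repeated squaring, reducing mod 39 at every step), the values σ(0), σ(1), …, σ(38) are: 0, 1, 22, 9, 16, 1, 3, 16, 1, 3, 22, 22, 27, 13, 1, 9, 22, 16, 27, 16, 16, 27, 16, 22, 9, 1, 13, 27, 22, 22, 3, 1, 16, 3, 1, 16, 9, 22, 1.
The distinct values are {0, 1, 3, 9, 13, 16, 22, 27}; there are 8 of them.

8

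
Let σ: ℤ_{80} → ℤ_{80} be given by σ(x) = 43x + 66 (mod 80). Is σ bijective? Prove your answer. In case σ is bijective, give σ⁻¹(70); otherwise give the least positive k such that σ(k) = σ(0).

By definition, injectivity means: for all x_1, x_2 in the domain, σ(x_1) = σ(x_2) implies x_1 = x_2.
Suppose σ(x_1) = σ(x_2) in ℤ_{80}. Then 43x_1 + 66 ≡ 43x_2 + 66 (mod 80), so 43(x_1 − x_2) ≡ 0 (mod 80).
Since gcd(43, 80) = 1, 43 is invertible modulo 80, therefore x_1 − x_2 ≡ 0 (mod 80), i.e. x_1 = x_2.
We now compute 43⁻¹ mod 80 explicitly. Euclid's algorithm: 80 = 1·43 + 37, 43 = 1·37 + 6, 37 = 6·6 + 1; back-substituting gives 1 = 67·43 − 36·80, so 43⁻¹ ≡ 67 (mod 80).
For any y ∈ ℤ_{80}, x = 67(y − 66) mod 80 satisfies σ(x) = 43·67(y − 66) + 66 ≡ y (since 43·67 ≡ 1 mod 80). So every y has a preimage.
Therefore σ is bijective.
Since σ is bijective, we find σ⁻¹(70): we need 43x ≡ 70 − 66 ≡ 4 (mod 80). Using 43⁻¹ = 67: x ≡ 67·4 = 268 = 3·80 + 28, so x = 28.
Check: σ(28) = 43·28 + 66 = 1270 = 15·80 + 70 ≡ 70 (mod 80).

28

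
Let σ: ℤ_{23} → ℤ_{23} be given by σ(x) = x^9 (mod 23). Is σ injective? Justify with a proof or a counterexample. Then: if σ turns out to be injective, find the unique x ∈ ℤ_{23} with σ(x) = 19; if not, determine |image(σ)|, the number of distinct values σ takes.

Since 23 is prime, the nonzero elements of ℤ_{23} form a cyclic group of order 22.
As gcd(9, 22) = 1, raising to the 9th power is a bijection on this group: if u^9 ≡ v^9 then (uv^{−1})^9 = 1, and the only element of order dividing gcd(9, 22) = 1 is 1, so u = v.
With σ(0) = 0 this makes σ injective on all of ℤ_{23}, hence bijective (finite equal-size domain and codomain). In particular σ is injective.
Since σ is injective, we find the preimage of 19. The inverse of x ↦ x^9 on (ℤ_{23})^× is x ↦ x^5, because 9·5 = 45 = 2·22 + 1 ≡ 1 (mod 22) and x^{22} = 1 for x ≠ 0 (Fermat). So σ⁻¹(19) = 19^5 mod 23.
Repeated squaring mod 23: 19^1 ≡ 19, 19^2 ≡ 19² = 361 ≡ 16, 19^4 ≡ 16² = 256 ≡ 3. Since 5 = 4 + 1, 19^5 ≡ 3·19: 3·19 = 57 ≡ 11. So 19^5 ≡ 11 (mod 23).
Hence σ⁻¹(19) = 11.

11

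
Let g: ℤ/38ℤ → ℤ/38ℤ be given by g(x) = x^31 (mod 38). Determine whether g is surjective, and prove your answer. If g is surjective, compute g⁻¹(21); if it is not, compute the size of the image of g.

33

Computing x^31 mod 38 for each x (by repeated squaring, reducing mod 38 at every step), the values g(0), g(1), …, g(37) are: 0, 1, 22, 33, 28, 17, 4, 7, 8, 25, 32, 11, 12, 15, 2, 29, 24, 35, 18, 19, 20, 3, 14, 9, 36, 23, 26, 27, 6, 13, 30, 31, 34, 21, 10, 5, 16, 37.
Every element of ℤ/38ℤ appears exactly once in this list, so g is a bijection, and in particular surjective.
Since g is surjective, we read off the preimage of 21 from the same table: g(33) = 21, so g⁻¹(21) = 33.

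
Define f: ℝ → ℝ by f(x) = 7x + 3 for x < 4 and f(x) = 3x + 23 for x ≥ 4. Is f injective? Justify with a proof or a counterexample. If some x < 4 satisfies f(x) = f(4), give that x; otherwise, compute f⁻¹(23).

20/7

Both pieces are strictly increasing (slopes 7 and 3), so each is injective on its own interval.
The left piece maps (−∞, 4) onto (−∞, 31); the right piece maps [4, ∞) onto [35, ∞).
These images are disjoint, so no value is attained by both pieces. Therefore f is injective.
Because the two images are disjoint, no x < 4 has f(x) = f(4), so we compute f⁻¹(23): 23 lies in (−∞, 31), so solve 7x + 3 = 23: x = (23 − 3)/7 = 20/7.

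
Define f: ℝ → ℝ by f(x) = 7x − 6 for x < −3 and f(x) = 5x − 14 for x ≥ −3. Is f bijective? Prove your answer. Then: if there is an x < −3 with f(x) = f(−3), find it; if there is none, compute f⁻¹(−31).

-23/7

Both pieces are strictly increasing (slopes 7 and 5), so each is injective on its own interval.
The left piece maps (−∞, −3) onto (−∞, −27); the right piece maps [−3, ∞) onto [−29, ∞).
These images overlap. In particular f(−3) = −29 (right piece), and solving 7x − 6 = −29 on the left piece gives x = −23/7 < −3.
So f(−23/7) = f(−3) with −23/7 ≠ −3, and f is not injective, hence not bijective. This x = −23/7 is the requested value below −3.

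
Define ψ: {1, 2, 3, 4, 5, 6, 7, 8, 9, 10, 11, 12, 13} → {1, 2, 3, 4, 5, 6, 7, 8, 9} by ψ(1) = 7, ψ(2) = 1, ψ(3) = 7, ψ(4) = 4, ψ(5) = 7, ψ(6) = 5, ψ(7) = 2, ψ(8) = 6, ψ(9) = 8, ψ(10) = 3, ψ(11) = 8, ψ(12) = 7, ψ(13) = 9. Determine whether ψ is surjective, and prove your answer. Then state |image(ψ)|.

9

Every element of the codomain has a preimage: 1 = ψ(2), 2 = ψ(7), 3 = ψ(10), 4 = ψ(4), 5 = ψ(6), 6 = ψ(8), 7 = ψ(1), 8 = ψ(9), 9 = ψ(13).
So ψ is surjective.
The image of ψ is {1, 2, 3, 4, 5, 6, 7, 8, 9}, which has 9 elements.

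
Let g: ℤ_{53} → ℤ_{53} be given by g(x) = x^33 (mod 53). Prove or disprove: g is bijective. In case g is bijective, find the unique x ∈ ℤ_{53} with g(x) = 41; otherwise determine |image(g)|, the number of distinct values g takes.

26

Since 53 is prime, the nonzero elements of ℤ_{53} form a cyclic group of order 52.
As gcd(33, 52) = 1, raising to the 33rd power is a bijection on this group: if x_1^33 ≡ x_2^33 then (x_1x_2^{−1})^33 = 1, and the only element of order dividing gcd(33, 52) = 1 is 1, so x_1 = x_2.
With g(0) = 0 this makes g injective on all of ℤ_{53}, hence bijective (finite equal-size domain and codomain). In particular g is bijective.
Since g is bijective, we find the preimage of 41. The inverse of x ↦ x^33 on (ℤ_{53})^× is x ↦ x^41, because 33·41 = 1353 = 26·52 + 1 ≡ 1 (mod 52) and x^{52} = 1 for x ≠ 0 (Fermat). So g⁻¹(41) = 41^41 mod 53.
Repeated squaring mod 53: 41^1 ≡ 41, 41^2 ≡ 41² = 1681 ≡ 38, 41^4 ≡ 38² = 1444 ≡ 13, 41^8 ≡ 13² = 169 ≡ 10, 41^16 ≡ 10² = 100 ≡ 47, 41^32 ≡ 47² = 2209 ≡ 36. Since 41 = 32 + 8 + 1, 41^41 ≡ 36·10·41: 36·10 = 360 ≡ 42, then 42·41 = 1722 ≡ 26. So 41^41 ≡ 26 (mod 53).
Hence g⁻¹(41) = 26.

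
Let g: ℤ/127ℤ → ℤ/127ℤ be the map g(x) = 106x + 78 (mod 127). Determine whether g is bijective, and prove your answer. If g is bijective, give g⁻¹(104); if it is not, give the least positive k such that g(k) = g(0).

Recall: injectivity means: for all u, v in the domain, g(u) = g(v) implies u = v.
Suppose g(u) = g(v) in ℤ/127ℤ. Then 106u + 78 ≡ 106v + 78 (mod 127), therefore 106(u − v) ≡ 0 (mod 127).
Since gcd(106, 127) = 1, 106 is invertible modulo 127, therefore u − v ≡ 0 (mod 127), i.e. u = v.
We now compute 106⁻¹ mod 127 explicitly. Euclid's algorithm: 127 = 1·106 + 21, 106 = 5·21 + 1; back-substituting gives 1 = 6·106 − 5·127, so 106⁻¹ ≡ 6 (mod 127).
Then y ↦ 6(y − 78) is a two-sided inverse to g, so every y ∈ ℤ/127ℤ has a preimage.
Thus g is bijective.
Since g is bijective, we find g⁻¹(104): we need 106x ≡ 104 − 78 ≡ 26 (mod 127). Using 106⁻¹ = 6: x ≡ 6·26 = 156 = 1·127 + 29, so x = 29.
Check: g(29) = 106·29 + 78 = 3152 = 24·127 + 104 ≡ 104 (mod 127).

29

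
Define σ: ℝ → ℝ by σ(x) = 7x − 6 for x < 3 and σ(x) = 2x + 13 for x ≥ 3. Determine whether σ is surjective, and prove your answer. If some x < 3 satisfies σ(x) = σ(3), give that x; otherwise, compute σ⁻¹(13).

19/7

Both pieces are strictly increasing (slopes 7 and 2), so each is injective on its own interval.
The left piece maps (−∞, 3) onto (−∞, 15); the right piece maps [3, ∞) onto [19, ∞).
The union (−∞, 15) ∪ [19, ∞) omits the interval between 15 and 19; in particular 15 has no preimage. So σ is not surjective.
Because the two images are disjoint, no x < 3 has σ(x) = σ(3), so we compute σ⁻¹(13): 13 lies in (−∞, 15), so solve 7x − 6 = 13: x = (13 + 6)/7 = 19/7.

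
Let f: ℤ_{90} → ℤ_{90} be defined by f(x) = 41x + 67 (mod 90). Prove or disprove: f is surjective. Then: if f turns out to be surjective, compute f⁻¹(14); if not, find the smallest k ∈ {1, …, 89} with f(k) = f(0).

Since gcd(41, 90) = 1, 41 is invertible modulo 90. Euclid's algorithm: 90 = 2·41 + 8, 41 = 5·8 + 1; back-substituting gives 1 = 11·41 − 5·90, so 41⁻¹ ≡ 11 (mod 90).
For any y ∈ ℤ_{90}, x = 11(y − 67) mod 90 satisfies f(x) = 41·11(y − 67) + 67 ≡ y (since 41·11 ≡ 1 mod 90). So every y has a preimage.
Therefore f is surjective.
Since f is surjective, we find f⁻¹(14): we need 41x ≡ 14 − 67 ≡ 37 (mod 90). Using 41⁻¹ = 11: x ≡ 11·37 = 407 = 4·90 + 47, so x = 47.
Check: f(47) = 41·47 + 67 = 1994 = 22·90 + 14 ≡ 14 (mod 90).

47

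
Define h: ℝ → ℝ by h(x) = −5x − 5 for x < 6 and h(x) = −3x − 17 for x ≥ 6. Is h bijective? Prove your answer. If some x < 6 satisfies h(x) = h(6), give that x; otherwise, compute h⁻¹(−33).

Both pieces are strictly decreasing (slopes −5 and −3), so each is injective on its own interval.
The left piece maps (−∞, 6) onto (−35, ∞); the right piece maps [6, ∞) onto (−∞, −35].
Since −35 = −35, the images partition ℝ: h is injective and surjective, hence bijective.
Because the two images are disjoint, no x < 6 has h(x) = h(6), so we compute h⁻¹(−33): −33 lies in (−35, ∞), so solve −5x − 5 = −33: x = (−33 + 5)/(−5) = 28/5.

28/5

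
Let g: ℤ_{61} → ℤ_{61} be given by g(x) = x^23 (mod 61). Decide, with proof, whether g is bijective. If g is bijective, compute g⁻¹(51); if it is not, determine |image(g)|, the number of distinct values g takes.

59

Since 61 is prime, the nonzero elements of ℤ_{61} form a cyclic group of order 60.
As gcd(23, 60) = 1, raising to the 23rd power is a bijection on this group: if s^23 ≡ t^23 then (st^{−1})^23 = 1, and the only element of order dividing gcd(23, 60) = 1 is 1, so s = t.
With g(0) = 0 this makes g injective on all of ℤ_{61}, hence bijective (finite equal-size domain and codomain). In particular g is bijective.
Since g is bijective, we find the preimage of 51. The inverse of x ↦ x^23 on (ℤ_{61})^× is x ↦ x^47, because 23·47 = 1081 = 18·60 + 1 ≡ 1 (mod 60) and x^{60} = 1 for x ≠ 0 (Fermat). So g⁻¹(51) = 51^47 mod 61.
Repeated squaring mod 61: 51^1 ≡ 51, 51^2 ≡ 51² = 2601 ≡ 39, 51^4 ≡ 39² = 1521 ≡ 57, 51^8 ≡ 57² = 3249 ≡ 16, 51^16 ≡ 16² = 256 ≡ 12, 51^32 ≡ 12² = 144 ≡ 22. Since 47 = 32 + 8 + 4 + 2 + 1, 51^47 ≡ 22·16·57·39·51: 22·16 = 352 ≡ 47, then 47·57 = 2679 ≡ 56, then 56·39 = 2184 ≡ 49, then 49·51 = 2499 ≡ 59. So 51^47 ≡ 59 (mod 61).
Hence g⁻¹(51) = 59.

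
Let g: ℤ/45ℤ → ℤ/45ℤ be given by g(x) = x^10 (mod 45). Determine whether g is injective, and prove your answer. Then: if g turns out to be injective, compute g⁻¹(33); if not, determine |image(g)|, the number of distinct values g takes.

12

g(2): Repeated squaring mod 45: 2^1 ≡ 2, 2^2 ≡ 2² = 4, 2^4 ≡ 4² = 16, 2^8 ≡ 16² = 256 ≡ 31. Since 10 = 8 + 2, 2^10 ≡ 31·4: 31·4 = 124 ≡ 34. So 2^10 ≡ 34 (mod 45).
g(7): Repeated squaring mod 45: 7^1 ≡ 7, 7^2 ≡ 7² = 49 ≡ 4, 7^4 ≡ 4² = 16, 7^8 ≡ 16² = 256 ≡ 31. Since 10 = 8 + 2, 7^10 ≡ 31·4: 31·4 = 124 ≡ 34. So 7^10 ≡ 34 (mod 45).
So g(2) = g(7) = 34 while 2 ≠ 7, thus g is not injective.
Since g is not injective, we determine |image(g)|. Computing x^10 mod 45 for each x (by repeated squaring, reducing mod 45 at every step), the values g(0), g(1), …, g(44) are: 0, 1, 34, 9, 31, 40, 36, 34, 19, 36, 10, 16, 9, 4, 31, 0, 16, 19, 9, 1, 25, 36, 4, 4, 36, 25, 1, 9, 19, 16, 0, 31, 4, 9, 16, 10, 36, 19, 34, 36, 40, 31, 9, 34, 1.
The distinct values are {0, 1, 4, 9, 10, 16, 19, 25, 31, 34, 36, 40}; there are 12 of them.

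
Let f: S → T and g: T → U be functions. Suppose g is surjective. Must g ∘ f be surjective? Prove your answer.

No. Take S = {1}, T = U = {1, 2, 3, 4, 5, 6}, f(1) = 1, and g = identity (surjective).
Then (g ∘ f)(1) = 1, and 6 ∈ U has no preimage under g ∘ f, so g ∘ f is not surjective.

not surjective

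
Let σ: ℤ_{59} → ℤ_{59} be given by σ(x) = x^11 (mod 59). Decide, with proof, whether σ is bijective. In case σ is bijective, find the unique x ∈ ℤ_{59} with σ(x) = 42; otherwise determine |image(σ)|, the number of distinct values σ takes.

2

Since 59 is prime, the nonzero elements of ℤ_{59} form a cyclic group of order 58.
As gcd(11, 58) = 1, raising to the 11th power is a bijection on this group: if x_1^11 ≡ x_2^11 then (x_1x_2^{−1})^11 = 1, and the only element of order dividing gcd(11, 58) = 1 is 1, so x_1 = x_2.
With σ(0) = 0 this makes σ injective on all of ℤ_{59}, hence bijective (finite equal-size domain and codomain). In particular σ is bijective.
Since σ is bijective, we find the preimage of 42. The inverse of x ↦ x^11 on (ℤ_{59})^× is x ↦ x^37, because 11·37 = 407 = 7·58 + 1 ≡ 1 (mod 58) and x^{58} = 1 for x ≠ 0 (Fermat). So σ⁻¹(42) = 42^37 mod 59.
Repeated squaring mod 59: 42^1 ≡ 42, 42^2 ≡ 42² = 1764 ≡ 53, 42^4 ≡ 53² = 2809 ≡ 36, 42^8 ≡ 36² = 1296 ≡ 57, 42^16 ≡ 57² = 3249 ≡ 4, 42^32 ≡ 4² = 16. Since 37 = 32 + 4 + 1, 42^37 ≡ 16·36·42: 16·36 = 576 ≡ 45, then 45·42 = 1890 ≡ 2. So 42^37 ≡ 2 (mod 59).
Hence σ⁻¹(42) = 2.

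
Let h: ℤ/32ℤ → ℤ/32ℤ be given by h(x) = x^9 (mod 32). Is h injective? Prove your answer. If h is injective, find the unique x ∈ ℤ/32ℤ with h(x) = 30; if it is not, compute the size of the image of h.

17

h(0) = 0^9 = 0.
h(2): Repeated squaring mod 32: 2^1 ≡ 2, 2^2 ≡ 2² = 4, 2^4 ≡ 4² = 16, 2^8 ≡ 16² = 256 ≡ 0. Since 9 = 8 + 1, 2^9 ≡ 0·2: 0·2 = 0. So 2^9 ≡ 0 (mod 32).
So h(0) = h(2) = 0 while 0 ≠ 2, therefore h is not injective.
Since h is not injective, we determine |image(h)|. Computing x^9 mod 32 for each x (by repeated squaring, reducing mod 32 at every step), the values h(0), h(1), …, h(31) are: 0, 1, 0, 3, 0, 5, 0, 7, 0, 9, 0, 11, 0, 13, 0, 15, 0, 17, 0, 19, 0, 21, 0, 23, 0, 25, 0, 27, 0, 29, 0, 31.
The distinct values are {0, 1, 3, 5, 7, 9, 11, 13, 15, 17, 19, 21, 23, 25, 27, 29, 31}; there are 17 of them.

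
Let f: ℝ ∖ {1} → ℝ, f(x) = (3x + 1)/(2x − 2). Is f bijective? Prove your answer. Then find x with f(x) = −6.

11/15

If f(x) = 3/2, cross-multiplying gives 2(3x + 1) = 3(2x − 2), which simplifies to 2 = −6 — false.  So 3/2 has no preimage and f is not surjective.
Hence f is not bijective.
Solving f(x) = −6: cross-multiplying gives 3x + 1 = −6(2x − 2), which rearranges to 15x = 11, so x = 11/15.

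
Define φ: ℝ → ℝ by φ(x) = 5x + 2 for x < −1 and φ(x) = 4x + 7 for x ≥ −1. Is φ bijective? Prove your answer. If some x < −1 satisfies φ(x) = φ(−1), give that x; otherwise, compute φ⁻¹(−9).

-11/5

Both pieces are strictly increasing (slopes 5 and 4), so each is injective on its own interval.
The left piece maps (−∞, −1) onto (−∞, −3); the right piece maps [−1, ∞) onto [3, ∞).
The images leave a gap (−3 has no preimage), so φ is not surjective, hence not bijective.
Because the two images are disjoint, no x < −1 has φ(x) = φ(−1), so we compute φ⁻¹(−9): −9 lies in (−∞, −3), so solve 5x + 2 = −9: x = (−9 − 2)/5 = −11/5.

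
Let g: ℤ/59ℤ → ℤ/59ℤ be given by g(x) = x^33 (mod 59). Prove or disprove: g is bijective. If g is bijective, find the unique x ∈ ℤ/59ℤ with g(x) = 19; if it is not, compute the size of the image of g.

Since 59 is prime, the nonzero elements of ℤ/59ℤ form a cyclic group of order 58.
As gcd(33, 58) = 1, raising to the 33rd power is a bijection on this group: if u^33 ≡ v^33 then (uv^{−1})^33 = 1, and the only element of order dividing gcd(33, 58) = 1 is 1, so u = v.
With g(0) = 0 this makes g injective on all of ℤ/59ℤ, hence bijective (finite equal-size domain and codomain). In particular g is bijective.
Since g is bijective, we find the preimage of 19. The inverse of x ↦ x^33 on (ℤ/59ℤ)^× is x ↦ x^51, because 33·51 = 1683 = 29·58 + 1 ≡ 1 (mod 58) and x^{58} = 1 for x ≠ 0 (Fermat). So g⁻¹(19) = 19^51 mod 59.
Repeated squaring mod 59: 19^1 ≡ 19, 19^2 ≡ 19² = 361 ≡ 7, 19^4 ≡ 7² = 49, 19^8 ≡ 49² = 2401 ≡ 41, 19^16 ≡ 41² = 1681 ≡ 29, 19^32 ≡ 29² = 841 ≡ 15. Since 51 = 32 + 16 + 2 + 1, 19^51 ≡ 15·29·7·19: 15·29 = 435 ≡ 22, then 22·7 = 154 ≡ 36, then 36·19 = 684 ≡ 35. So 19^51 ≡ 35 (mod 59).
Hence g⁻¹(19) = 35.

35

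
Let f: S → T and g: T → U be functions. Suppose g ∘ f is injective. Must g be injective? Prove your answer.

not injective

No. Take S = {0, 1, 2}, T = {0, 1, 2, 3}, U = {0, 1, 2, 3}, f(a) = a for each a ∈ S, and g(b) = 2 if b ∈ {2, 3} else g(b) = b.
Then g ∘ f = f is injective (S ⊂ T and f is the inclusion), but g(2) = g(3) = 2 with 2 ≠ 3, so g is not injective.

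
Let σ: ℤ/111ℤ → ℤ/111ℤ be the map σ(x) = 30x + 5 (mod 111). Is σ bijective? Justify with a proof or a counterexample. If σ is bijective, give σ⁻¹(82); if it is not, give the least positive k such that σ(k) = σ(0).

Recall that σ is injective if σ(x_1) = σ(x_2) implies x_1 = x_2.
We have gcd(30, 111) = 3 > 1. Taking x_1 = 0 and x_2 = 37: σ(0) = 5 and σ(37) = 30·37 + 5 = 1115 ≡ 5 (mod 111).
So σ(0) = σ(37) while 0 ≠ 37, therefore σ is not injective, hence not bijective.
Since σ is not bijective, we find the least positive k with σ(k) = σ(0): this means 30k ≡ 0 (mod 111), i.e. 111 ∣ 30k. Since gcd(30, 111) = 3, dividing through by 3 this holds exactly when 37 ∣ 10k, and as gcd(10, 37) = 1, exactly when 37 ∣ k.
The smallest positive such k is 37.

37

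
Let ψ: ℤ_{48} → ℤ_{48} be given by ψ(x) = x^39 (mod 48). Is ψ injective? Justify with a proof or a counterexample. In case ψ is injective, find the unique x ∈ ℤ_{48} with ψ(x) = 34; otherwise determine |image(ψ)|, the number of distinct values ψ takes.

ψ(0) = 0^39 = 0.
ψ(6): Repeated squaring mod 48: 6^1 ≡ 6, 6^2 ≡ 6² = 36, 6^4 ≡ 36² = 1296 ≡ 0, 6^8 ≡ 0² = 0, 6^16 ≡ 0² = 0, 6^32 ≡ 0² = 0. Since 39 = 32 + 4 + 2 + 1, 6^39 ≡ 0·0·36·6: 0·0 = 0, then 0·36 = 0, then 0·6 = 0. So 6^39 ≡ 0 (mod 48).
So ψ(0) = ψ(6) = 0 while 0 ≠ 6, therefore ψ is not injective.
Since ψ is not injective, we determine |image(ψ)|. Computing x^39 mod 48 for each x (by repeated squaring, reducing mod 48 at every step), the values ψ(0), ψ(1), …, ψ(47) are: 0, 1, 32, 27, 16, 29, 0, 7, 32, 9, 16, 35, 0, 37, 32, 15, 16, 17, 0, 43, 32, 45, 16, 23, 0, 25, 32, 3, 16, 5, 0, 31, 32, 33, 16, 11, 0, 13, 32, 39, 16, 41, 0, 19, 32, 21, 16, 47.
The distinct values are {0, 1, 3, 5, 7, 9, 11, 13, 15, 16, 17, 19, 21, 23, 25, 27, 29, 31, 32, 33, 35, 37, 39, 41, 43, 45, 47}; there are 27 of them.

27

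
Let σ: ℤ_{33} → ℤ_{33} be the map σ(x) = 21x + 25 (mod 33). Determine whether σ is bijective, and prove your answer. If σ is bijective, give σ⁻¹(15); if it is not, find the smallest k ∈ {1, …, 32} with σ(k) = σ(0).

11

By definition, injectivity means: for all s, t in the domain, σ(s) = σ(t) implies s = t.
We have gcd(21, 33) = 3 > 1. Taking s = 0 and t = 11: σ(0) = 25 and σ(11) = 21·11 + 25 = 256 ≡ 25 (mod 33).
So σ(0) = σ(11) while 0 ≠ 11, hence σ is not injective, hence not bijective.
Since σ is not bijective, we find the least positive k with σ(k) = σ(0): this means 21k ≡ 0 (mod 33), i.e. 33 ∣ 21k. Since gcd(21, 33) = 3, dividing through by 3 this holds exactly when 11 ∣ 7k, and as gcd(7, 11) = 1, exactly when 11 ∣ k.
The smallest positive such k is 11.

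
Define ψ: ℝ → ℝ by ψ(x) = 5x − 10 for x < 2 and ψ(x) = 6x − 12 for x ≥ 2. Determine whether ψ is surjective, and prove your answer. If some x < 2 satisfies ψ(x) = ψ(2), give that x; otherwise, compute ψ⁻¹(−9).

1/5

Both pieces are strictly increasing (slopes 5 and 6), so each is injective on its own interval.
The left piece maps (−∞, 2) onto (−∞, 0); the right piece maps [2, ∞) onto [0, ∞).
These images together cover ℝ, so ψ is surjective.
Because the two images are disjoint, no x < 2 has ψ(x) = ψ(2), so we compute ψ⁻¹(−9): −9 lies in (−∞, 0), so solve 5x − 10 = −9: x = (−9 + 10)/5 = 1/5.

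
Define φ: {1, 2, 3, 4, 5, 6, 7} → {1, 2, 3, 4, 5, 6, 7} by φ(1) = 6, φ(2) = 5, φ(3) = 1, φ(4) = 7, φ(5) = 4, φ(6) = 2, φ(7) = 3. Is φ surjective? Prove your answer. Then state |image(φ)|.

Every element of the codomain has a preimage: 1 = φ(3), 2 = φ(6), 3 = φ(7), 4 = φ(5), 5 = φ(2), 6 = φ(1), 7 = φ(4).
So φ is surjective.
The image of φ is {1, 2, 3, 4, 5, 6, 7}, which has 7 elements.

7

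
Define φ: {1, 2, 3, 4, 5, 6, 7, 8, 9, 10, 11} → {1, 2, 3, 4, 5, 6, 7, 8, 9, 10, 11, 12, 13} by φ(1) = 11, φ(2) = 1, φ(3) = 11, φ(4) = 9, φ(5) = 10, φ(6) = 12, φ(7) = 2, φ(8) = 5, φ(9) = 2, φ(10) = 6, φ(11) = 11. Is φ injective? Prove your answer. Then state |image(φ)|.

φ(1) = 11 = φ(3) with 1 ≠ 3, so φ is not injective.
The image of φ is {1, 2, 5, 6, 9, 10, 11, 12}, which has 8 elements.

8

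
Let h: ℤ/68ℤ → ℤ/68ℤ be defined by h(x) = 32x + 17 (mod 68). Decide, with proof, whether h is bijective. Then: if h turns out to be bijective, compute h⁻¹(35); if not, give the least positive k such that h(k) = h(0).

17

We have gcd(32, 68) = 4 > 1. Taking s = 0 and t = 17: h(0) = 17 and h(17) = 32·17 + 17 = 561 ≡ 17 (mod 68).
So h(0) = h(17) while 0 ≠ 17, so h is not injective, hence not bijective.
Since h is not bijective, we find the least positive k with h(k) = h(0): this means 32k ≡ 0 (mod 68), i.e. 68 ∣ 32k. Since gcd(32, 68) = 4, dividing through by 4 this holds exactly when 17 ∣ 8k, and as gcd(8, 17) = 1, exactly when 17 ∣ k.
The smallest positive such k is 17.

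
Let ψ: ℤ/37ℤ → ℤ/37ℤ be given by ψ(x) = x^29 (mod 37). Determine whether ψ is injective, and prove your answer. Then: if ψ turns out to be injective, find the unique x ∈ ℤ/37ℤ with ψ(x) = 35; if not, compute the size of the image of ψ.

Since 37 is prime, the nonzero elements of ℤ/37ℤ form a cyclic group of order 36.
As gcd(29, 36) = 1, raising to the 29th power is a bijection on this group: if a^29 ≡ b^29 then (ab^{−1})^29 = 1, and the only element of order dividing gcd(29, 36) = 1 is 1, so a = b.
With ψ(0) = 0 this makes ψ injective on all of ℤ/37ℤ, hence bijective (finite equal-size domain and codomain). In particular ψ is injective.
Since ψ is injective, we find the preimage of 35. The inverse of x ↦ x^29 on (ℤ/37ℤ)^× is x ↦ x^5, because 29·5 = 145 = 4·36 + 1 ≡ 1 (mod 36) and x^{36} = 1 for x ≠ 0 (Fermat). So ψ⁻¹(35) = 35^5 mod 37.
Repeated squaring mod 37: 35^1 ≡ 35, 35^2 ≡ 35² = 1225 ≡ 4, 35^4 ≡ 4² = 16. Since 5 = 4 + 1, 35^5 ≡ 16·35: 16·35 = 560 ≡ 5. So 35^5 ≡ 5 (mod 37).
Hence ψ⁻¹(35) = 5.

5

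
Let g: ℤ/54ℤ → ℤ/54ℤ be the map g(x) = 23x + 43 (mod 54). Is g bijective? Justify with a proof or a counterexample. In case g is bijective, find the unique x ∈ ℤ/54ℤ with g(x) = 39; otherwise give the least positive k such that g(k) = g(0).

28

Suppose g(x_1) = g(x_2) in ℤ/54ℤ. Then 23x_1 + 43 ≡ 23x_2 + 43 (mod 54), therefore 23(x_1 − x_2) ≡ 0 (mod 54).
Since gcd(23, 54) = 1, 23 is invertible modulo 54, so x_1 − x_2 ≡ 0 (mod 54), i.e. x_1 = x_2.
We now compute 23⁻¹ mod 54 explicitly. Euclid's algorithm: 54 = 2·23 + 8, 23 = 2·8 + 7, 8 = 1·7 + 1; back-substituting gives 1 = 47·23 − 20·54, so 23⁻¹ ≡ 47 (mod 54).
Then y ↦ 47(y − 43) is a two-sided inverse to g, so every y ∈ ℤ/54ℤ has a preimage.
Hence g is bijective.
Since g is bijective, we compute g⁻¹(39): solve 23x + 43 ≡ 39 (mod 54), i.e. 23x ≡ 50 (mod 54).
Multiplying by 23⁻¹ = 47 gives x ≡ 47·50 = 2350 = 43·54 + 28 ≡ 28 (mod 54).
Check: g(28) = 23·28 + 43 = 687 = 12·54 + 39 ≡ 39 (mod 54).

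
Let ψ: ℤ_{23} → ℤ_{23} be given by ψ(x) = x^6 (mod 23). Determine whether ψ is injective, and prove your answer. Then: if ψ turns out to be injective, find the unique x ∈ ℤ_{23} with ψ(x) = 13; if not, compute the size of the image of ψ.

ψ(11): Repeated squaring mod 23: 11^1 ≡ 11, 11^2 ≡ 11² = 121 ≡ 6, 11^4 ≡ 6² = 36 ≡ 13. Since 6 = 4 + 2, 11^6 ≡ 13·6: 13·6 = 78 ≡ 9. So 11^6 ≡ 9 (mod 23).
ψ(12): Repeated squaring mod 23: 12^1 ≡ 12, 12^2 ≡ 12² = 144 ≡ 6, 12^4 ≡ 6² = 36 ≡ 13. Since 6 = 4 + 2, 12^6 ≡ 13·6: 13·6 = 78 ≡ 9. So 12^6 ≡ 9 (mod 23).
So ψ(11) = ψ(12) = 9 while 11 ≠ 12, thus ψ is not injective.
Since ψ is not injective, we determine |image(ψ)|. Computing x^6 mod 23 for each x (by repeated squaring, reducing mod 23 at every step), the values ψ(0), ψ(1), …, ψ(22) are: 0, 1, 18, 16, 2, 8, 12, 4, 13, 3, 6, 9, 9, 6, 3, 13, 4, 12, 8, 2, 16, 18, 1.
The distinct values are {0, 1, 2, 3, 4, 6, 8, 9, 12, 13, 16, 18}; there are 12 of them.

12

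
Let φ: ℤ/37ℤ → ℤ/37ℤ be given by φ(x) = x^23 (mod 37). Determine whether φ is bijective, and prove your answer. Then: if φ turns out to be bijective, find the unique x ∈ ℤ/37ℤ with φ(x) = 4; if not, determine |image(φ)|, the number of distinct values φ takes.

Since 37 is prime, the nonzero elements of ℤ/37ℤ form a cyclic group of order 36.
As gcd(23, 36) = 1, raising to the 23rd power is a bijection on this group: if s^23 ≡ t^23 then (st^{−1})^23 = 1, and the only element of order dividing gcd(23, 36) = 1 is 1, so s = t.
With φ(0) = 0 this makes φ injective on all of ℤ/37ℤ, hence bijective (finite equal-size domain and codomain). In particular φ is bijective.
Since φ is bijective, we find the preimage of 4. The inverse of x ↦ x^23 on (ℤ/37ℤ)^× is x ↦ x^11, because 23·11 = 253 = 7·36 + 1 ≡ 1 (mod 36) and x^{36} = 1 for x ≠ 0 (Fermat). So φ⁻¹(4) = 4^11 mod 37.
Repeated squaring mod 37: 4^1 ≡ 4, 4^2 ≡ 4² = 16, 4^4 ≡ 16² = 256 ≡ 34, 4^8 ≡ 34² = 1156 ≡ 9. Since 11 = 8 + 2 + 1, 4^11 ≡ 9·16·4: 9·16 = 144 ≡ 33, then 33·4 = 132 ≡ 21. So 4^11 ≡ 21 (mod 37).
Hence φ⁻¹(4) = 21.

21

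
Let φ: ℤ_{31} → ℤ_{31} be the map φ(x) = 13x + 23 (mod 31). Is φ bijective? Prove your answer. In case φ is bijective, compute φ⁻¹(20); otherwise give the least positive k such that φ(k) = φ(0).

Recall: injectivity means: for all s, t in the domain, φ(s) = φ(t) implies s = t.
Suppose φ(s) = φ(t) in ℤ_{31}. Then 13s + 23 ≡ 13t + 23 (mod 31), thus 13(s − t) ≡ 0 (mod 31).
Since gcd(13, 31) = 1, 13 is invertible modulo 31, thus s − t ≡ 0 (mod 31), i.e. s = t.
We now compute 13⁻¹ mod 31 explicitly. Euclid's algorithm: 31 = 2·13 + 5, 13 = 2·5 + 3, 5 = 1·3 + 2, 3 = 1·2 + 1; back-substituting gives 1 = 12·13 − 5·31, so 13⁻¹ ≡ 12 (mod 31).
For any y ∈ ℤ_{31}, x = 12(y − 23) mod 31 satisfies φ(x) = 13·12(y − 23) + 23 ≡ y (since 13·12 ≡ 1 mod 31). So every y has a preimage.
Thus φ is bijective.
Since φ is bijective, we find φ⁻¹(20): we need 13x ≡ 20 − 23 ≡ 28 (mod 31). Using 13⁻¹ = 12: x ≡ 12·28 = 336 = 10·31 + 26, so x = 26.
Check: φ(26) = 13·26 + 23 = 361 = 11·31 + 20 ≡ 20 (mod 31).

26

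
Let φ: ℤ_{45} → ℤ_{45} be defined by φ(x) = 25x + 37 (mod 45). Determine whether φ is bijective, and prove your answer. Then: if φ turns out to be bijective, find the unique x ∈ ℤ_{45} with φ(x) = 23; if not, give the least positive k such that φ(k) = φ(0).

9

Recall that injectivity means: for all x_1, x_2 in the domain, φ(x_1) = φ(x_2) implies x_1 = x_2.
We have gcd(25, 45) = 5 > 1. Taking x_1 = 0 and x_2 = 9: φ(0) = 37 and φ(9) = 25·9 + 37 = 262 ≡ 37 (mod 45).
So φ(0) = φ(9) while 0 ≠ 9, therefore φ is not injective, hence not bijective.
Since φ is not bijective, we find the least positive k with φ(k) = φ(0): this means 25k ≡ 0 (mod 45), i.e. 45 ∣ 25k. Since gcd(25, 45) = 5, dividing through by 5 this holds exactly when 9 ∣ 5k, and as gcd(5, 9) = 1, exactly when 9 ∣ k.
The smallest positive such k is 9.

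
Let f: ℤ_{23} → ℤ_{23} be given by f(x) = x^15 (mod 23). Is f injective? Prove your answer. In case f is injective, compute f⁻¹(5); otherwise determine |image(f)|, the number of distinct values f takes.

Since 23 is prime, the nonzero elements of ℤ_{23} form a cyclic group of order 22.
As gcd(15, 22) = 1, raising to the 15th power is a bijection on this group: if u^15 ≡ v^15 then (uv^{−1})^15 = 1, and the only element of order dividing gcd(15, 22) = 1 is 1, so u = v.
With f(0) = 0 this makes f injective on all of ℤ_{23}, hence bijective (finite equal-size domain and codomain). In particular f is injective.
Since f is injective, we find the preimage of 5. The inverse of x ↦ x^15 on (ℤ_{23})^× is x ↦ x^3, because 15·3 = 45 = 2·22 + 1 ≡ 1 (mod 22) and x^{22} = 1 for x ≠ 0 (Fermat). So f⁻¹(5) = 5^3 mod 23.
Repeated squaring mod 23: 5^1 ≡ 5, 5^2 ≡ 5² = 25 ≡ 2. Since 3 = 2 + 1, 5^3 ≡ 2·5: 2·5 = 10. So 5^3 ≡ 10 (mod 23).
Hence f⁻¹(5) = 10.

10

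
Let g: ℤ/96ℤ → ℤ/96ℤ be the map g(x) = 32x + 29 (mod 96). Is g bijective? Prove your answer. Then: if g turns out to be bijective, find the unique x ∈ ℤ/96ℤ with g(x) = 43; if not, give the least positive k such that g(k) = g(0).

3

By definition, injectivity means: for all x_1, x_2 in the domain, g(x_1) = g(x_2) implies x_1 = x_2.
We have gcd(32, 96) = 32 > 1. Taking x_1 = 0 and x_2 = 3: g(0) = 29 and g(3) = 32·3 + 29 = 125 ≡ 29 (mod 96).
So g(0) = g(3) while 0 ≠ 3, hence g is not injective, hence not bijective.
Since g is not bijective, we find the least positive k with g(k) = g(0): this means 32k ≡ 0 (mod 96), i.e. 96 ∣ 32k. Since gcd(32, 96) = 32, dividing through by 32 this holds exactly when 3 ∣ k.
The smallest positive such k is 3.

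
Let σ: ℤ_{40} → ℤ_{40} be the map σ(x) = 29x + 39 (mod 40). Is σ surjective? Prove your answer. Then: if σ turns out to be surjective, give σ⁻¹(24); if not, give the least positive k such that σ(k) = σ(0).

5

Since gcd(29, 40) = 1, 29 is invertible modulo 40. Euclid's algorithm: 40 = 1·29 + 11, 29 = 2·11 + 7, 11 = 1·7 + 4, 7 = 1·4 + 3, 4 = 1·3 + 1; back-substituting gives 1 = 29·29 − 21·40, so 29⁻¹ ≡ 29 (mod 40).
Then y ↦ 29(y − 39) is a two-sided inverse to σ, so every y ∈ ℤ_{40} has a preimage.
Thus σ is surjective.
Since σ is surjective, we find σ⁻¹(24): we need 29x ≡ 24 − 39 ≡ 25 (mod 40). Using 29⁻¹ = 29: x ≡ 29·25 = 725 = 18·40 + 5, so x = 5.
Check: σ(5) = 29·5 + 39 = 184 = 4·40 + 24 ≡ 24 (mod 40).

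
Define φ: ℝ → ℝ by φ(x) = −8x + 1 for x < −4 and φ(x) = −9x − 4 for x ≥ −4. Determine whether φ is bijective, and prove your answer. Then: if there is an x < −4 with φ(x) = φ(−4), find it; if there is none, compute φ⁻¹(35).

Both pieces are strictly decreasing (slopes −8 and −9), so each is injective on its own interval.
The left piece maps (−∞, −4) onto (33, ∞); the right piece maps [−4, ∞) onto (−∞, 32].
The images leave a gap (33 has no preimage), so φ is not surjective, hence not bijective.
Because the two images are disjoint, no x < −4 has φ(x) = φ(−4), so we compute φ⁻¹(35): 35 lies in (33, ∞), so solve −8x + 1 = 35: x = (35 − 1)/(−8) = −17/4.

-17/4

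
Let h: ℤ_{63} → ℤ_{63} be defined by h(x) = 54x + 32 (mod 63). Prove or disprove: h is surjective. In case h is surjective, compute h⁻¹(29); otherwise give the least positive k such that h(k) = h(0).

7

Since gcd(54, 63) = 9, we have 54x ≡ 0 (mod 9) for all x, so h(x) ≡ 5 (mod 9).
But 0 ≢ 5 (mod 9), so 0 ∈ ℤ_{63} has no preimage. Hence h is not surjective.
Since h is not surjective, we find the least positive k with h(k) = h(0): this means 54k ≡ 0 (mod 63), i.e. 63 ∣ 54k. Since gcd(54, 63) = 9, dividing through by 9 this holds exactly when 7 ∣ 6k, and as gcd(6, 7) = 1, exactly when 7 ∣ k.
The smallest positive such k is 7.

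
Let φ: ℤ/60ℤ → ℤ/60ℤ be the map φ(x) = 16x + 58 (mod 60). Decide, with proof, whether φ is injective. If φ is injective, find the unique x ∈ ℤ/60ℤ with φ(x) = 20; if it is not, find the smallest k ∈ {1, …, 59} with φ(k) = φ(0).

15

By definition, injectivity means: for all u, v in the domain, φ(u) = φ(v) implies u = v.
We have gcd(16, 60) = 4 > 1. Taking u = 0 and v = 15: φ(0) = 58 and φ(15) = 16·15 + 58 = 298 ≡ 58 (mod 60).
So φ(0) = φ(15) while 0 ≠ 15, so φ is not injective.
Since φ is not injective, we find the least positive k with φ(k) = φ(0): this means 16k ≡ 0 (mod 60), i.e. 60 ∣ 16k. Since gcd(16, 60) = 4, dividing through by 4 this holds exactly when 15 ∣ 4k, and as gcd(4, 15) = 1, exactly when 15 ∣ k.
The smallest positive such k is 15.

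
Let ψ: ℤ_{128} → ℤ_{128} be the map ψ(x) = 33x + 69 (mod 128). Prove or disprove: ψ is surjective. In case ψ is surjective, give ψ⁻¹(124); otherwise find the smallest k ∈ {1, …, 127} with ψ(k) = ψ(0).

87

Since gcd(33, 128) = 1, 33 is invertible modulo 128. Euclid's algorithm: 128 = 3·33 + 29, 33 = 1·29 + 4, 29 = 7·4 + 1; back-substituting gives 1 = 97·33 − 25·128, so 33⁻¹ ≡ 97 (mod 128).
For any y ∈ ℤ_{128}, x = 97(y − 69) mod 128 satisfies ψ(x) = 33·97(y − 69) + 69 ≡ y (since 33·97 ≡ 1 mod 128). So every y has a preimage.
Therefore ψ is surjective.
Since ψ is surjective, we compute ψ⁻¹(124): solve 33x + 69 ≡ 124 (mod 128), i.e. 33x ≡ 55 (mod 128).
Multiplying by 33⁻¹ = 97 gives x ≡ 97·55 = 5335 = 41·128 + 87 ≡ 87 (mod 128).
Check: ψ(87) = 33·87 + 69 = 2940 = 22·128 + 124 ≡ 124 (mod 128).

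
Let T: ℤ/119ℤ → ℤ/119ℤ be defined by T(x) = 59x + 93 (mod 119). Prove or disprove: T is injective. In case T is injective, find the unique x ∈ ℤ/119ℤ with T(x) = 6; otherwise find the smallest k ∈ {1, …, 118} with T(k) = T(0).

Recall: T is injective if T(a) = T(b) implies a = b.
Suppose T(a) = T(b) in ℤ/119ℤ. Then 59a + 93 ≡ 59b + 93 (mod 119), hence 59(a − b) ≡ 0 (mod 119).
Since gcd(59, 119) = 1, 59 is invertible modulo 119, thus a − b ≡ 0 (mod 119), i.e. a = b.
So T is injective.
We now compute 59⁻¹ mod 119 explicitly. Euclid's algorithm: 119 = 2·59 + 1; back-substituting gives 1 = 117·59 − 58·119, so 59⁻¹ ≡ 117 (mod 119).
Since T is injective, we compute T⁻¹(6): solve 59x + 93 ≡ 6 (mod 119), i.e. 59x ≡ 32 (mod 119).
Multiplying by 59⁻¹ = 117 gives x ≡ 117·32 = 3744 = 31·119 + 55 ≡ 55 (mod 119).
Check: T(55) = 59·55 + 93 = 3338 = 28·119 + 6 ≡ 6 (mod 119).

55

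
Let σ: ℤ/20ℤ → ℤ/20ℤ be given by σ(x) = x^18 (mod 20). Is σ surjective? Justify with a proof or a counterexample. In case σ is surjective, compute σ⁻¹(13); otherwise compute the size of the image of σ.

6

σ(4): Repeated squaring mod 20: 4^1 ≡ 4, 4^2 ≡ 4² = 16, 4^4 ≡ 16² = 256 ≡ 16, 4^8 ≡ 16² = 256 ≡ 16, 4^16 ≡ 16² = 256 ≡ 16. Since 18 = 16 + 2, 4^18 ≡ 16·16: 16·16 = 256 ≡ 16. So 4^18 ≡ 16 (mod 20).
σ(6): Repeated squaring mod 20: 6^1 ≡ 6, 6^2 ≡ 6² = 36 ≡ 16, 6^4 ≡ 16² = 256 ≡ 16, 6^8 ≡ 16² = 256 ≡ 16, 6^16 ≡ 16² = 256 ≡ 16. Since 18 = 16 + 2, 6^18 ≡ 16·16: 16·16 = 256 ≡ 16. So 6^18 ≡ 16 (mod 20).
So σ(4) = σ(6) = 16 while 4 ≠ 6, so σ is not injective.
A non-injective map from the 20-element set ℤ/20ℤ to itself takes at most 19 distinct values, so it cannot be surjective. Thus σ is not surjective.
Since σ is not surjective, we determine |image(σ)|. Computing x^18 mod 20 for each x (by repeated squaring, reducing mod 20 at every step), the values σ(0), σ(1), …, σ(19) are: 0, 1, 4, 9, 16, 5, 16, 9, 4, 1, 0, 1, 4, 9, 16, 5, 16, 9, 4, 1.
The distinct values are {0, 1, 4, 5, 9, 16}; there are 6 of them.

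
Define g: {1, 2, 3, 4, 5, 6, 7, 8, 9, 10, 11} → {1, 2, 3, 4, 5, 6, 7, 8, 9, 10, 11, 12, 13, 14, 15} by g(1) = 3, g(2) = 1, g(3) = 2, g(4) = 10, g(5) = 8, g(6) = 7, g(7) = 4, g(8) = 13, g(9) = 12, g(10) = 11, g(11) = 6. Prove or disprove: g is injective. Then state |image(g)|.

11

The values g(1), …, g(11) are 3, 1, 2, 10, 8, 7, 4, 13, 12, 11, 6 — all distinct.
So g(u) = g(v) only when u = v, and g is injective.
The image of g is {1, 2, 3, 4, 6, 7, 8, 10, 11, 12, 13}, which has 11 elements.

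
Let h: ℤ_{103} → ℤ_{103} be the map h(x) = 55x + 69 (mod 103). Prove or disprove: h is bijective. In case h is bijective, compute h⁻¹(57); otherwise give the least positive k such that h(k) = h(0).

26

Recall that injectivity means: for all a, b in the domain, h(a) = h(b) implies a = b.
Suppose h(a) = h(b) in ℤ_{103}. Then 55a + 69 ≡ 55b + 69 (mod 103), thus 55(a − b) ≡ 0 (mod 103).
Since gcd(55, 103) = 1, 55 is invertible modulo 103, therefore a − b ≡ 0 (mod 103), i.e. a = b.
We now compute 55⁻¹ mod 103 explicitly. Euclid's algorithm: 103 = 1·55 + 48, 55 = 1·48 + 7, 48 = 6·7 + 6, 7 = 1·6 + 1; back-substituting gives 1 = 15·55 − 8·103, so 55⁻¹ ≡ 15 (mod 103).
For any y ∈ ℤ_{103}, x = 15(y − 69) mod 103 satisfies h(x) = 55·15(y − 69) + 69 ≡ y (since 55·15 ≡ 1 mod 103). So every y has a preimage.
So h is bijective.
Since h is bijective, we find h⁻¹(57): we need 55x ≡ 57 − 69 ≡ 91 (mod 103). Using 55⁻¹ = 15: x ≡ 15·91 = 1365 = 13·103 + 26, so x = 26.
Check: h(26) = 55·26 + 69 = 1499 = 14·103 + 57 ≡ 57 (mod 103).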